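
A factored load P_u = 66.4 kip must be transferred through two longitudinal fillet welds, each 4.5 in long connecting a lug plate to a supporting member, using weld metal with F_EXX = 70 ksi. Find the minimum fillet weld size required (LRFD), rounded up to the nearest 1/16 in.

w = 3/8 in

Total weld length L = 9 in.
Required throat t_e = P_u / (φ × 0.6 F_EXX × L) = 66.4 / (0.75 × 0.6 × 70 × 9) = 0.2342 in.
Required leg w = t_e / 0.707 = 0.3313 in → use 3/8 in.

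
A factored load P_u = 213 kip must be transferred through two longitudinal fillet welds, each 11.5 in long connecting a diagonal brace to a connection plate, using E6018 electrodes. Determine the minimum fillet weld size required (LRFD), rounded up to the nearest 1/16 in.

E60XX → F_EXX = 60 ksi.
Total weld length L = 23 in.
Required throat t_e = P_u / (φ × 0.6 F_EXX × L) = 213 / (0.75 × 0.6 × 60 × 23) = 0.343 in.
Required leg w = t_e / 0.707 = 0.4851 in → use 1/2 in.

w = 1/2 in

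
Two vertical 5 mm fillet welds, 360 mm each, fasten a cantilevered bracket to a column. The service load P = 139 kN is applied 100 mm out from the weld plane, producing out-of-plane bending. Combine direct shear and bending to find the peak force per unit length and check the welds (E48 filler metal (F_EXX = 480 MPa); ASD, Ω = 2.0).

f_max ≈ 375 N/mm; adequate

L_w = 2 × 360 = 720 mm; section modulus (unit throat) S = 2 × L²/6 = 43200 mm².
Direct shear f_v = P/L_w = 139×10³/720 = 193.1 N/mm.
Moment M = P × e = 139×10³ × 100 = 13900000 N·mm; bending f_b = M/S = 321.8 N/mm.
f_max = √(f_v² + f_b²) = √(193.1² + 321.8²) = 375.2 N/mm.
r_n/Ω = (1/2.0) × 0.6 × 480 × (0.707 × 5) = 509 N/mm → adequate.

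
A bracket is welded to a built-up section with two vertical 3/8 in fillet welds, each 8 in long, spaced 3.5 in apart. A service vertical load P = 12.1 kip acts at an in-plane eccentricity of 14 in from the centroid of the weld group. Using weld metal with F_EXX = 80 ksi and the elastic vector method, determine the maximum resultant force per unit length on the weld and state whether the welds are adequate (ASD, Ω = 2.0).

f_max ≈ 5.85 kip/in; adequate

Total weld length L_w = 16 in. Treat welds as unit-width lines.
Polar moment about centroid: J = 2[d³/12 + d(b/2)²] = 2[8³/12 + 8×1.75²] = 134.3 in³.
Direct shear f_v = P/L_w = 12.1 / 16 = 0.7562 kip/in (vertical).
Torsion M = P·e = 12.1 × 14 = 169.4 kip·in.
Critical point at (x, y) = (1.75, 4) from centroid. f_tx = M·y/J = 5.044 kip/in; f_ty = M·x/J = 2.207 kip/in.
Resultant f_max = √[f_tx² + (f_v + f_ty)²] = √[5.044² + (0.7562 + 2.207)²] = 5.85 kip/in.
Capacity per unit length: r_n/Ω = (1/2.0) × 0.6 × 80 × (0.707 × 0.375) = 6.363 kip/in.
5.85 ≤ 6.363 → adequate.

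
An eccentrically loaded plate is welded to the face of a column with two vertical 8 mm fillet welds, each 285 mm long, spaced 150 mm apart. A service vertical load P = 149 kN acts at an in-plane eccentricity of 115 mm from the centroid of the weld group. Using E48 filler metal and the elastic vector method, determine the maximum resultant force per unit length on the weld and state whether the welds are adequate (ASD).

f_max ≈ 562 N/mm; adequate

E48XX → F_EXX = 480 MPa.
Total weld length L_w = 570 mm. Treat welds as unit-width lines.
Polar moment about centroid: J = 2[d³/12 + d(b/2)²] = 2[285³/12 + 285×75²] = 7064000 mm³.
Direct shear f_v = P/L_w = 149×10³ / 570 = 261.4 N/mm (vertical).
Torsion M = P·e = 149×10³ × 115 = 17135000 N·mm.
Critical point at (x, y) = (75, 142.5) from centroid. f_tx = M·y/J = 345.6 N/mm; f_ty = M·x/J = 181.9 N/mm.
Resultant f_max = √[f_tx² + (f_v + f_ty)²] = √[345.6² + (261.4 + 181.9)²] = 562.1 N/mm.
Capacity per unit length: r_n/Ω = (1/2.0) × 0.6 × 480 × (0.707 × 8) = 814.5 N/mm.
562.1 ≤ 814.5 → adequate.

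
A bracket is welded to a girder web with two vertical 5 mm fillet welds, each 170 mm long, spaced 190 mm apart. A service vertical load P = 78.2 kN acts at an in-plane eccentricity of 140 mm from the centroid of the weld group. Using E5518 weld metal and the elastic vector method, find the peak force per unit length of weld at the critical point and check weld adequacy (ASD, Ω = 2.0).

f_max ≈ 552 N/mm; adequate

E55XX → F_EXX = 550 MPa.
Total weld length L_w = 340 mm. Treat welds as unit-width lines.
Polar moment about centroid: J = 2[d³/12 + d(b/2)²] = 2[170³/12 + 170×95²] = 3887000 mm³.
Direct shear f_v = P/L_w = 78.2×10³ / 340 = 230 N/mm (vertical).
Torsion M = P·e = 78.2×10³ × 140 = 10948000 N·mm.
Critical point at (x, y) = (95, 85) from centroid. f_tx = M·y/J = 239.4 N/mm; f_ty = M·x/J = 267.6 N/mm.
Resultant f_max = √[f_tx² + (f_v + f_ty)²] = √[239.4² + (230 + 267.6)²] = 552.1 N/mm.
Capacity per unit length: r_n/Ω = (1/2.0) × 0.6 × 550 × (0.707 × 5) = 583.3 N/mm.
552.1 ≤ 583.3 → adequate.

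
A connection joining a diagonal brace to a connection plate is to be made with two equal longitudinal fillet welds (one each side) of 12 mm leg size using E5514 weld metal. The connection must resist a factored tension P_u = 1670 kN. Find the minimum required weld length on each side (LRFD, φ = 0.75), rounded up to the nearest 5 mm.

L = 400 mm on each side

E55XX → F_EXX = 550 MPa.
Throat t_e = 0.707 × 12 = 8.484 mm.
φr_n = 0.75 × 0.6 × 550 × 8.484 × 10⁻³ = 2.1 kN/mm.
L_req = P_u / φr_n = 1670 / 2.1 = 795.3 mm total.
Per side: 795.3 / 2 = 397.7 mm.
Round up → use L = 400 mm on each side.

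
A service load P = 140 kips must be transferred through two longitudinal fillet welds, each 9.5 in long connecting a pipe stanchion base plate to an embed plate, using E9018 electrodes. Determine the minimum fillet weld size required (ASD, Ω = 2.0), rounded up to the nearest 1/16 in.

E90XX → F_EXX = 90 ksi.
Total weld length L = 19 in.
Required throat t_e = P × Ω / (0.6 F_EXX × L) = 140 × 2.0 / (0.6 × 90 × 19) = 0.2729 in.
Required leg w = t_e / 0.707 = 0.386 in → use 7/16 in.

w = 7/16 in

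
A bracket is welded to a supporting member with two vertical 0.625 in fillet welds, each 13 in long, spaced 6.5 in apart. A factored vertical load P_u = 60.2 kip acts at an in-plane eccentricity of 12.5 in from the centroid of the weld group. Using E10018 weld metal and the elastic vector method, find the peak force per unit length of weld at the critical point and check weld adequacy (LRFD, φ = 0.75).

f_max ≈ 9.79 kip/in; adequate

E100XX → F_EXX = 100 ksi.
Total weld length L_w = 26 in. Treat welds as unit-width lines.
Polar moment about centroid: J = 2[d³/12 + d(b/2)²] = 2[13³/12 + 13×3.25²] = 640.8 in³.
Direct shear f_v = P/L_w = 60.2 / 26 = 2.315 kip/in (vertical).
Torsion M = P·e = 60.2 × 12.5 = 752.5 kip·in.
Critical point at (x, y) = (3.25, 6.5) from centroid. f_tx = M·y/J = 7.633 kip/in; f_ty = M·x/J = 3.817 kip/in.
Resultant f_max = √[f_tx² + (f_v + f_ty)²] = √[7.633² + (2.315 + 3.817)²] = 9.791 kip/in.
Capacity per unit length: φr_n = 0.75 × 0.6 × 100 × (0.707 × 0.625) = 19.88 kip/in.
9.791 ≤ 19.88 → adequate.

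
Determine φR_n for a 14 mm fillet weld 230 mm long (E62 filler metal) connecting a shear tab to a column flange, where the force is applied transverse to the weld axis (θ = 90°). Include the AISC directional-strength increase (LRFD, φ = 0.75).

E62XX → F_EXX = 620 MPa.
t_e = 0.707 × 14 = 9.898 mm; A_we = 9.898 × 230 = 2277 mm².
Directional factor: 1.0 + 0.5 sin^1.5(90°) = 1.5.
F_nw = 0.6 × 620 × 1.5 = 558 MPa.
φR_n = 0.75 × 558 × 2277 × 10⁻³ = 952.7 kN.

φR_n ≈ 953 kN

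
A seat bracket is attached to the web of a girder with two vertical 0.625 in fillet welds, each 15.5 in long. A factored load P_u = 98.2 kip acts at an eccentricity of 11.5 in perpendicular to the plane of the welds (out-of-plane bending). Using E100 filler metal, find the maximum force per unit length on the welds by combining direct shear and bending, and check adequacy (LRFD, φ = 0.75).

E100XX → F_EXX = 100 ksi.
L_w = 2 × 15.5 = 31 in; section modulus (unit throat) S = 2 × L²/6 = 80.08 in².
Direct shear f_v = P/L_w = 98.2/31 = 3.168 kip/in.
Moment M = P × e = 98.2 × 11.5 = 1129.3 kip·in; bending f_b = M/S = 14.1 kip/in.
f_max = √(f_v² + f_b²) = √(3.168² + 14.1²) = 14.45 kip/in.
φr_n = 0.75 × 0.6 × 100 × (0.707 × 0.625) = 19.88 kip/in → adequate.

f_max ≈ 14.5 kip/in; adequate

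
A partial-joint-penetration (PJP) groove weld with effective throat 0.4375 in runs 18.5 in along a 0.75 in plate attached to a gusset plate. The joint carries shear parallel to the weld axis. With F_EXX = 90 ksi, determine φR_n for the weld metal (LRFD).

φR_n ≈ 328 kips

Effective throat (given) t_e = 0.4375 in.
A_we = 0.4375 × 18.5 = 8.094 in².
F_nw = 0.6 F_EXX = 54 ksi.
φR_n = 0.75 × 54 × 8.094 = 327.8 kips.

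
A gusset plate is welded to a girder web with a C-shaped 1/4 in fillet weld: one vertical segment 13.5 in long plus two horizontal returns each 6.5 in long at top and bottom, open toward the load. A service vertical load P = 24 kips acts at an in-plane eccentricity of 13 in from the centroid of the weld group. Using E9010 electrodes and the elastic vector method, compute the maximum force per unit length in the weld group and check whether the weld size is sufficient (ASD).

E90XX → F_EXX = 90 ksi.
Total weld length L_w = 26.5 in. Treat welds as unit-width lines.
Centroid: x̄ = 2×6.5×3.25 / 26.5 = 1.594 in from the vertical weld.
Polar moment about centroid: J = I_x + I_y = [13.5³/12 + 2×6.5×6.75²] + [13.5×1.594² + 2(6.5³/12 + 6.5×1.656²)] = 913.1 in³.
Direct shear f_v = P/L_w = 24 / 26.5 = 0.9057 kip/in (vertical).
Torsion M = P·e = 24 × 13 = 312 kip·in.
Critical point at (x, y) = (4.906, 6.75) from centroid. f_tx = M·y/J = 2.307 kip/in; f_ty = M·x/J = 1.676 kip/in.
Resultant f_max = √[f_tx² + (f_v + f_ty)²] = √[2.307² + (0.9057 + 1.676)²] = 3.462 kip/in.
Capacity per unit length: r_n/Ω = (1/2.0) × 0.6 × 90 × (0.707 × 0.25) = 4.772 kip/in.
3.462 ≤ 4.772 → adequate.

f_max ≈ 3.46 kip/in; adequate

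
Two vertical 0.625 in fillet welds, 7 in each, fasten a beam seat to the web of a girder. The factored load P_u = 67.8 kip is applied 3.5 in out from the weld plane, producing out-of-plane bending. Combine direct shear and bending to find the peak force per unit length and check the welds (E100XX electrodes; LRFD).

E100XX → F_EXX = 100 ksi.
L_w = 2 × 7 = 14 in; section modulus (unit throat) S = 2 × L²/6 = 16.33 in².
Direct shear f_v = P/L_w = 67.8/14 = 4.843 kip/in.
Moment M = P × e = 67.8 × 3.5 = 237.3 kip·in; bending f_b = M/S = 14.53 kip/in.
f_max = √(f_v² + f_b²) = √(4.843² + 14.53²) = 15.31 kip/in.
φr_n = 0.75 × 0.6 × 100 × (0.707 × 0.625) = 19.88 kip/in → adequate.

f_max ≈ 15.3 kip/in; adequate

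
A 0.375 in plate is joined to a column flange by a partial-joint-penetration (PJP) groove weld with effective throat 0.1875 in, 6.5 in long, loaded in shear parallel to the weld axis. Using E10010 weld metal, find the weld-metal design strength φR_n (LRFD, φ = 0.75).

φR_n ≈ 54.8 kips

E100XX → F_EXX = 100 ksi.
Effective throat (given) t_e = 0.1875 in.
A_we = 0.1875 × 6.5 = 1.219 in².
F_nw = 0.6 F_EXX = 60 ksi.
φR_n = 0.75 × 60 × 1.219 = 54.84 kips.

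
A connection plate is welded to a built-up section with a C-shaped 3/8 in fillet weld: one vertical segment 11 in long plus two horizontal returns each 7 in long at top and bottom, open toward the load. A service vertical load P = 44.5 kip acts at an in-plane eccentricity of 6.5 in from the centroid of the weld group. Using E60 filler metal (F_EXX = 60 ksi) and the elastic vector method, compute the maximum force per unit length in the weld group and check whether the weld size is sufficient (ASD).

f_max ≈ 4.63 kip/in; adequate

Total weld length L_w = 25 in. Treat welds as unit-width lines.
Centroid: x̄ = 2×7×3.5 / 25 = 1.96 in from the vertical weld.
Polar moment about centroid: J = I_x + I_y = [11³/12 + 2×7×5.5²] + [11×1.96² + 2(7³/12 + 7×1.54²)] = 667 in³.
Direct shear f_v = P/L_w = 44.5 / 25 = 1.78 kip/in (vertical).
Torsion M = P·e = 44.5 × 6.5 = 289.25 kip·in.
Critical point at (x, y) = (5.04, 5.5) from centroid. f_tx = M·y/J = 2.385 kip/in; f_ty = M·x/J = 2.185 kip/in.
Resultant f_max = √[f_tx² + (f_v + f_ty)²] = √[2.385² + (1.78 + 2.185)²] = 4.627 kip/in.
Capacity per unit length: r_n/Ω = (1/2.0) × 0.6 × 60 × (0.707 × 0.375) = 4.772 kip/in.
4.627 ≤ 4.772 → adequate.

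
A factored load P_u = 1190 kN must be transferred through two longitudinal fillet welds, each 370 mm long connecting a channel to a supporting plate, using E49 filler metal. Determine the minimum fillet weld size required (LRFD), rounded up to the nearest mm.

w = 11 mm

E49XX → F_EXX = 490 MPa.
Total weld length L = 740 mm.
Required throat t_e = P_u / (φ × 0.6 F_EXX × L) = 1190 / (0.75 × 0.6 × 490 × 740 × 10⁻³) = 7.293 mm.
Required leg w = t_e / 0.707 = 10.32 mm → use 11 mm.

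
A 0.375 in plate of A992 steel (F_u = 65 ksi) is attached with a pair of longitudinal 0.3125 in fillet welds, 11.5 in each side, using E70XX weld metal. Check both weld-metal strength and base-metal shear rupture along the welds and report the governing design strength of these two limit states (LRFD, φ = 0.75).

φR_n ≈ 160 kips (weld metal governs)

E70XX → F_EXX = 70 ksi.
t_e = 0.707 × 0.3125 = 0.2209 in; L = 23 in.
Weld metal: φR_n = 0.75 × 0.6 × 70 × 0.2209 × 23 = 160.1 kips.
Base metal (shear rupture): φR_n = 0.75 × 0.6 × 65 × 0.375 × 23 = 252.3 kips.
Governing: weld metal.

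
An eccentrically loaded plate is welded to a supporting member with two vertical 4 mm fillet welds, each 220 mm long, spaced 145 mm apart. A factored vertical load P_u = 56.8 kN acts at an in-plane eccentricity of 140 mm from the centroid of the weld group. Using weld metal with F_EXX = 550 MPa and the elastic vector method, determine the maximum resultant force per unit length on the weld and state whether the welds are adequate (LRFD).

f_max ≈ 345 N/mm; adequate

Total weld length L_w = 440 mm. Treat welds as unit-width lines.
Polar moment about centroid: J = 2[d³/12 + d(b/2)²] = 2[220³/12 + 220×72.5²] = 4087000 mm³.
Direct shear f_v = P/L_w = 56.8×10³ / 440 = 129.1 N/mm (vertical).
Torsion M = P·e = 56.8×10³ × 140 = 7952000 N·mm.
Critical point at (x, y) = (72.5, 110) from centroid. f_tx = M·y/J = 214 N/mm; f_ty = M·x/J = 141 N/mm.
Resultant f_max = √[f_tx² + (f_v + f_ty)²] = √[214² + (129.1 + 141)²] = 344.6 N/mm.
Capacity per unit length: φr_n = 0.75 × 0.6 × 550 × (0.707 × 4) = 699.9 N/mm.
344.6 ≤ 699.9 → adequate.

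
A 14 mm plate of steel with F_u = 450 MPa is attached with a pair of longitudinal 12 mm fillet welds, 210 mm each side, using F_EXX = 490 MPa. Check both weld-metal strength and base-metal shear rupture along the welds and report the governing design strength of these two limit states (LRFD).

φR_n ≈ 786 kN (weld metal governs)

t_e = 0.707 × 12 = 8.484 mm; L = 420 mm.
Weld metal: φR_n = 0.75 × 0.6 × 490 × 8.484 × 420 × 10⁻³ = 785.7 kN.
Base metal (shear rupture): φR_n = 0.75 × 0.6 × 450 × 14 × 420 × 10⁻³ = 1191 kN.
Governing: weld metal.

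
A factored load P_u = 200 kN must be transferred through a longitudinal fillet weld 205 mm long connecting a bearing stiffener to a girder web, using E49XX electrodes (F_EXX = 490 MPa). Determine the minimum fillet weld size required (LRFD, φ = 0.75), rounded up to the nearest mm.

w = 7 mm

Total weld length L = 205 mm.
Required throat t_e = P_u / (φ × 0.6 F_EXX × L) = 200 / (0.75 × 0.6 × 490 × 205 × 10⁻³) = 4.425 mm.
Required leg w = t_e / 0.707 = 6.258 mm → use 7 mm.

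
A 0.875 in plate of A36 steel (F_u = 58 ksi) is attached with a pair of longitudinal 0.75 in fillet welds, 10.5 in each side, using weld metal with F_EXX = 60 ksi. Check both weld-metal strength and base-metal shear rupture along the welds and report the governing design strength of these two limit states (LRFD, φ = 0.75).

φR_n ≈ 301 kips (weld metal governs)

t_e = 0.707 × 0.75 = 0.5302 in; L = 21 in.
Weld metal: φR_n = 0.75 × 0.6 × 60 × 0.5302 × 21 = 300.7 kips.
Base metal (shear rupture): φR_n = 0.75 × 0.6 × 58 × 0.875 × 21 = 479.6 kips.
Governing: weld metal.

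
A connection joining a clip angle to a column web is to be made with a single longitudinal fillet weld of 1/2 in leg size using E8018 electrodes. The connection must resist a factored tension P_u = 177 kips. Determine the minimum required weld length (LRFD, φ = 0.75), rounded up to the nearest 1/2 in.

L = 14 in

E80XX → F_EXX = 80 ksi.
Throat t_e = 0.707 × 0.5 = 0.3535 in.
φr_n = 0.75 × 0.6 × 80 × 0.3535 = 12.73 kips/in.
L_req = P_u / φr_n = 177 / 12.73 = 13.91 in total.
Round up → use L = 14 in.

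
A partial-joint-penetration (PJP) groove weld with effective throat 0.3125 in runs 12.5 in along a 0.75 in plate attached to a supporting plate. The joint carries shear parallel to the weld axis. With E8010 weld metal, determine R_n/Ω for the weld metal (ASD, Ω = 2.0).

E80XX → F_EXX = 80 ksi.
Effective throat (given) t_e = 0.3125 in.
A_we = 0.3125 × 12.5 = 3.906 in².
F_nw = 0.6 F_EXX = 48 ksi.
R_n/Ω = (48 × 3.906) / 2.0 = 93.75 kips.

R_n/Ω ≈ 93.8 kips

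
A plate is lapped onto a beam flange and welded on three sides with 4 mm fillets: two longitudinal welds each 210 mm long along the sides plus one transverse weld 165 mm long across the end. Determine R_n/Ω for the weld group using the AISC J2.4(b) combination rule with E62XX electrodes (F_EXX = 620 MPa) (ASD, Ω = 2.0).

R_n/Ω ≈ 318 kN

t_e = 0.707 × 4 = 2.828 mm.
R_nwl = 0.6 × 620 × 2.828 × 420 × 10⁻³ = 441.8 kN (longitudinal, 2 welds).
R_nwt = 0.6 × 620 × 2.828 × 165 × 10⁻³ = 173.6 kN (transverse, base value).
(i) R_nwl + R_nwt = 615.4 kN; (ii) 0.85 R_nwl + 1.5 R_nwt = 635.9 kN.
R_n = max = 635.9 kN [governs: (ii)]; R_n/Ω = 318 kN.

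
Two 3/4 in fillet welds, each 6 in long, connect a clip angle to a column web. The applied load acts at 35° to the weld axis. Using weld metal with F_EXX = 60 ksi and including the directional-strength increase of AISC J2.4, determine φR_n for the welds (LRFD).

t_e = 0.707 × 0.75 = 0.5302 in; A_we = 0.5302 × 12 = 6.363 in².
Directional factor: 1.0 + 0.5 sin^1.5(35°) = 1.217.
F_nw = 0.6 × 60 × 1.217 = 43.82 ksi.
φR_n = 0.75 × 43.82 × 6.363 = 209.1 kip.

φR_n ≈ 209 kip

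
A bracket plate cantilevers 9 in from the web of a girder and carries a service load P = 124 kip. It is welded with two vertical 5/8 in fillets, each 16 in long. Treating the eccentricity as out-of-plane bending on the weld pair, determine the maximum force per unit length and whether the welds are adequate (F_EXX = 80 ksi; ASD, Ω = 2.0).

f_max ≈ 13.6 kip/in; NOT adequate

L_w = 2 × 16 = 32 in; section modulus (unit throat) S = 2 × L²/6 = 85.33 in².
Direct shear f_v = P/L_w = 124/32 = 3.875 kip/in.
Moment M = P × e = 124 × 9 = 1116 kip·in; bending f_b = M/S = 13.08 kip/in.
f_max = √(f_v² + f_b²) = √(3.875² + 13.08²) = 13.64 kip/in.
r_n/Ω = (1/2.0) × 0.6 × 80 × (0.707 × 0.625) = 10.6 kip/in → NOT adequate.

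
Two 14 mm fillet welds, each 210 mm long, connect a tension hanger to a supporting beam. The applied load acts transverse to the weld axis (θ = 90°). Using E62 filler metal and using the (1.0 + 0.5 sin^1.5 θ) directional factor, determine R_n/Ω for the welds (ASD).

E62XX → F_EXX = 620 MPa.
t_e = 0.707 × 14 = 9.898 mm; A_we = 9.898 × 420 = 4157 mm².
Directional factor: 1.0 + 0.5 sin^1.5(90°) = 1.5.
F_nw = 0.6 × 620 × 1.5 = 558 MPa.
R_n/Ω = (558 × 4157) / 2.0 × 10⁻³ = 1160 kN.

R_n/Ω ≈ 1160 kN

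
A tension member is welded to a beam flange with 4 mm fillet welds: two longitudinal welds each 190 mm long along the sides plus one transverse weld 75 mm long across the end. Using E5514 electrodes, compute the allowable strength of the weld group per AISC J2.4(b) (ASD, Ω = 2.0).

E55XX → F_EXX = 550 MPa.
t_e = 0.707 × 4 = 2.828 mm.
R_nwl = 0.6 × 550 × 2.828 × 380 × 10⁻³ = 354.6 kN (longitudinal, 2 welds).
R_nwt = 0.6 × 550 × 2.828 × 75 × 10⁻³ = 69.99 kN (transverse, base value).
(i) R_nwl + R_nwt = 424.6 kN; (ii) 0.85 R_nwl + 1.5 R_nwt = 406.4 kN.
R_n = max = 424.6 kN [governs: (i)]; R_n/Ω = 212.3 kN.

R_n/Ω ≈ 212 kN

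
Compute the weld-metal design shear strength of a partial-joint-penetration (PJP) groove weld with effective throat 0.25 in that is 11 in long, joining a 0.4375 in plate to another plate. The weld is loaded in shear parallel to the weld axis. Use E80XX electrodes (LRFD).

φR_n ≈ 99 kips

E80XX → F_EXX = 80 ksi.
Effective throat (given) t_e = 0.25 in.
A_we = 0.25 × 11 = 2.75 in².
F_nw = 0.6 F_EXX = 48 ksi.
φR_n = 0.75 × 48 × 2.75 = 99 kips.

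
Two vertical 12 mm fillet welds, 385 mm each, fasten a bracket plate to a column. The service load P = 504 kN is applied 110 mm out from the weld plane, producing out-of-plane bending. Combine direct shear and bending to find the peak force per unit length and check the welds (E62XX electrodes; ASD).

f_max ≈ 1300 N/mm; adequate

E62XX → F_EXX = 620 MPa.
L_w = 2 × 385 = 770 mm; section modulus (unit throat) S = 2 × L²/6 = 49410 mm².
Direct shear f_v = P/L_w = 504×10³/770 = 654.5 N/mm.
Moment M = P × e = 504×10³ × 110 = 55440000 N·mm; bending f_b = M/S = 1122 N/mm.
f_max = √(f_v² + f_b²) = √(654.5² + 1122²) = 1299 N/mm.
r_n/Ω = (1/2.0) × 0.6 × 620 × (0.707 × 12) = 1578 N/mm → adequate.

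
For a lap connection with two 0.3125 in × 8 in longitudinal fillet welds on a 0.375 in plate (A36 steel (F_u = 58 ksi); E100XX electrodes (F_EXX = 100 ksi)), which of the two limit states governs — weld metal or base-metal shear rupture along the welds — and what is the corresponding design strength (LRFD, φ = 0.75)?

φR_n ≈ 157 kips (base-metal shear rupture governs)

t_e = 0.707 × 0.3125 = 0.2209 in; L = 16 in.
Weld metal: φR_n = 0.75 × 0.6 × 100 × 0.2209 × 16 = 159.1 kips.
Base metal (shear rupture): φR_n = 0.75 × 0.6 × 58 × 0.375 × 16 = 156.6 kips.
Governing: base-metal shear rupture.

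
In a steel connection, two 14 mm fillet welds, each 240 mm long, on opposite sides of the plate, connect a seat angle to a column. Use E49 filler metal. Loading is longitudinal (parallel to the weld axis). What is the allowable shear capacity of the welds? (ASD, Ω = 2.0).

E49XX → F_EXX = 490 MPa.
Effective throat t_e = 0.707 × 14 = 9.898 mm.
Total length L = 480 mm; A_we = 9.898 × 480 = 4751 mm².
F_nw = 0.6 F_EXX = 0.6 × 490 = 294 MPa.
R_n = 294 × 4751 × 10⁻³ = 1397 kN; R_n/Ω = 1397/2.0 = 698.4 kN.

R_n/Ω ≈ 698 kN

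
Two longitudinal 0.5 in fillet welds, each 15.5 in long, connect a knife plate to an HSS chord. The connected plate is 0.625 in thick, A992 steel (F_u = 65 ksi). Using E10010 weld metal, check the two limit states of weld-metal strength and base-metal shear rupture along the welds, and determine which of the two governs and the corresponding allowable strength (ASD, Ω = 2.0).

E100XX → F_EXX = 100 ksi.
t_e = 0.707 × 0.5 = 0.3535 in; L = 31 in.
Weld metal: R_n/Ω = (1/2.0) × 0.6 × 100 × 0.3535 × 31 = 328.8 kip.
Base metal (shear rupture): R_n/Ω = (1/2.0) × 0.6 × 65 × 0.625 × 31 = 377.8 kip.
Governing: weld metal.

R_n/Ω ≈ 329 kip (weld metal governs)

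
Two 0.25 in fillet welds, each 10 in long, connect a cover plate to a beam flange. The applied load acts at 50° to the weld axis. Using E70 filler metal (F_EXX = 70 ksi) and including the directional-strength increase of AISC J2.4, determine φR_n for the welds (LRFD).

t_e = 0.707 × 0.25 = 0.1767 in; A_we = 0.1767 × 20 = 3.535 in².
Directional factor: 1.0 + 0.5 sin^1.5(50°) = 1.335.
F_nw = 0.6 × 70 × 1.335 = 56.08 ksi.
φR_n = 0.75 × 56.08 × 3.535 = 148.7 kips.

φR_n ≈ 149 kips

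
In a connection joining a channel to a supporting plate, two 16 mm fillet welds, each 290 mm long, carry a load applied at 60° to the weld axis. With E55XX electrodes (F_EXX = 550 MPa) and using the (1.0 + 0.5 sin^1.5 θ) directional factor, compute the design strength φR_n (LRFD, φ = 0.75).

φR_n ≈ 2280 kN

t_e = 0.707 × 16 = 11.31 mm; A_we = 11.31 × 580 = 6561 mm².
Directional factor: 1.0 + 0.5 sin^1.5(60°) = 1.403.
F_nw = 0.6 × 550 × 1.403 = 463 MPa.
φR_n = 0.75 × 463 × 6561 × 10⁻³ = 2278 kN.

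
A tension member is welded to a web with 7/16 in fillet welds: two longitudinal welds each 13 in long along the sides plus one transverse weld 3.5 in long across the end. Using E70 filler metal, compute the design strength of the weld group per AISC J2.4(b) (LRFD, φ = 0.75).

E70XX → F_EXX = 70 ksi.
t_e = 0.707 × 0.4375 = 0.3093 in.
R_nwl = 0.6 × 70 × 0.3093 × 26 = 337.8 kip (longitudinal, 2 welds).
R_nwt = 0.6 × 70 × 0.3093 × 3.5 = 45.47 kip (transverse, base value).
(i) R_nwl + R_nwt = 383.2 kip; (ii) 0.85 R_nwl + 1.5 R_nwt = 355.3 kip.
R_n = max = 383.2 kip [governs: (i)]; φR_n = 287.4 kip.

φR_n ≈ 287 kip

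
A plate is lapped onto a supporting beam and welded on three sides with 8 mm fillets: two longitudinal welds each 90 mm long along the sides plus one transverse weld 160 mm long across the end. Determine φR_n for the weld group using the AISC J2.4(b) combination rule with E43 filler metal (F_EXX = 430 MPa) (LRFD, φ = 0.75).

t_e = 0.707 × 8 = 5.656 mm.
R_nwl = 0.6 × 430 × 5.656 × 180 × 10⁻³ = 262.7 kN (longitudinal, 2 welds).
R_nwt = 0.6 × 430 × 5.656 × 160 × 10⁻³ = 233.5 kN (transverse, base value).
(i) R_nwl + R_nwt = 496.1 kN; (ii) 0.85 R_nwl + 1.5 R_nwt = 573.5 kN.
R_n = max = 573.5 kN [governs: (ii)]; φR_n = 430.1 kN.

φR_n ≈ 430 kN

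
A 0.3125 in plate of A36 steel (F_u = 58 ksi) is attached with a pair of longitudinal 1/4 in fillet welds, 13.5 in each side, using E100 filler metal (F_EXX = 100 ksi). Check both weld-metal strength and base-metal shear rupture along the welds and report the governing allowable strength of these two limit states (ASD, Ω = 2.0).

R_n/Ω ≈ 143 kip (weld metal governs)

t_e = 0.707 × 0.25 = 0.1767 in; L = 27 in.
Weld metal: R_n/Ω = (1/2.0) × 0.6 × 100 × 0.1767 × 27 = 143.2 kip.
Base metal (shear rupture): R_n/Ω = (1/2.0) × 0.6 × 58 × 0.3125 × 27 = 146.8 kip.
Governing: weld metal.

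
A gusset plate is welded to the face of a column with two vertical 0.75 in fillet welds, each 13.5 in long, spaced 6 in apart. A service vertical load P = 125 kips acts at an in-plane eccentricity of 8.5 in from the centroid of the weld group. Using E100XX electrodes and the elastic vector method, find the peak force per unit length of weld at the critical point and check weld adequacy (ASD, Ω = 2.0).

f_max ≈ 14.5 kip/in; adequate

E100XX → F_EXX = 100 ksi.
Total weld length L_w = 27 in. Treat welds as unit-width lines.
Polar moment about centroid: J = 2[d³/12 + d(b/2)²] = 2[13.5³/12 + 13.5×3²] = 653.1 in³.
Direct shear f_v = P/L_w = 125 / 27 = 4.63 kip/in (vertical).
Torsion M = P·e = 125 × 8.5 = 1062.5 kip·in.
Critical point at (x, y) = (3, 6.75) from centroid. f_tx = M·y/J = 10.98 kip/in; f_ty = M·x/J = 4.881 kip/in.
Resultant f_max = √[f_tx² + (f_v + f_ty)²] = √[10.98² + (4.63 + 4.881)²] = 14.53 kip/in.
Capacity per unit length: r_n/Ω = (1/2.0) × 0.6 × 100 × (0.707 × 0.75) = 15.91 kip/in.
14.53 ≤ 15.91 → adequate.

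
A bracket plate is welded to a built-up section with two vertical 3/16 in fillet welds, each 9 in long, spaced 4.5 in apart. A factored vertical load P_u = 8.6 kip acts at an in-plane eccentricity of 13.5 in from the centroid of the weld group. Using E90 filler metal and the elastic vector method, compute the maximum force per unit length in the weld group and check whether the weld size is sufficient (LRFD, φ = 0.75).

E90XX → F_EXX = 90 ksi.
Total weld length L_w = 18 in. Treat welds as unit-width lines.
Polar moment about centroid: J = 2[d³/12 + d(b/2)²] = 2[9³/12 + 9×2.25²] = 212.6 in³.
Direct shear f_v = P/L_w = 8.6 / 18 = 0.4778 kip/in (vertical).
Torsion M = P·e = 8.6 × 13.5 = 116.1 kip·in.
Critical point at (x, y) = (2.25, 4.5) from centroid. f_tx = M·y/J = 2.457 kip/in; f_ty = M·x/J = 1.229 kip/in.
Resultant f_max = √[f_tx² + (f_v + f_ty)²] = √[2.457² + (0.4778 + 1.229)²] = 2.992 kip/in.
Capacity per unit length: φr_n = 0.75 × 0.6 × 90 × (0.707 × 0.1875) = 5.369 kip/in.
2.992 ≤ 5.369 → adequate.

f_max ≈ 2.99 kip/in; adequate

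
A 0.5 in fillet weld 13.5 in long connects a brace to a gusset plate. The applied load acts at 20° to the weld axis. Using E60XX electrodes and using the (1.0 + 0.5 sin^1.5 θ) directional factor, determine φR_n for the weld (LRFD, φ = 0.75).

φR_n ≈ 142 kip

E60XX → F_EXX = 60 ksi.
t_e = 0.707 × 0.5 = 0.3535 in; A_we = 0.3535 × 13.5 = 4.772 in².
Directional factor: 1.0 + 0.5 sin^1.5(20°) = 1.1.
F_nw = 0.6 × 60 × 1.1 = 39.6 ksi.
φR_n = 0.75 × 39.6 × 4.772 = 141.7 kip.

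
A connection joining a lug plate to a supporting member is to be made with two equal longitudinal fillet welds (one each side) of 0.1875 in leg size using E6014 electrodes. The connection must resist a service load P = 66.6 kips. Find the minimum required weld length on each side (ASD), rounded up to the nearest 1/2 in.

E60XX → F_EXX = 60 ksi.
Throat t_e = 0.707 × 0.1875 = 0.1326 in.
r_n/Ω = (0.6 × 60 × 0.1326) / 2.0 = 2.386 kip/in.
L_req = P / (r_n/Ω) = 66.6 / 2.386 = 27.91 in total.
Per side: 27.91 / 2 = 13.96 in.
Round up → use L = 14 in on each side.

L = 14 in on each side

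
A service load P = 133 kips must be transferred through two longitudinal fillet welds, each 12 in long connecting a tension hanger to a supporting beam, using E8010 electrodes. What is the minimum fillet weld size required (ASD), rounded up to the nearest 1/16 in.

E80XX → F_EXX = 80 ksi.
Total weld length L = 24 in.
Required throat t_e = P × Ω / (0.6 F_EXX × L) = 133 × 2.0 / (0.6 × 80 × 24) = 0.2309 in.
Required leg w = t_e / 0.707 = 0.3266 in → use 3/8 in.

w = 3/8 in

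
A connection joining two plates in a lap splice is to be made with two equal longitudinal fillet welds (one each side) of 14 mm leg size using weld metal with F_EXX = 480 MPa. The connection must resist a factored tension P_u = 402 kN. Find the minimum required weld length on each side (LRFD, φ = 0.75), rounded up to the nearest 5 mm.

Throat t_e = 0.707 × 14 = 9.898 mm.
φr_n = 0.75 × 0.6 × 480 × 9.898 × 10⁻³ = 2.138 kN/mm.
L_req = P_u / φr_n = 402 / 2.138 = 188 mm total.
Per side: 188 / 2 = 94.01 mm.
Round up → use L = 95 mm on each side.

L = 95 mm on each side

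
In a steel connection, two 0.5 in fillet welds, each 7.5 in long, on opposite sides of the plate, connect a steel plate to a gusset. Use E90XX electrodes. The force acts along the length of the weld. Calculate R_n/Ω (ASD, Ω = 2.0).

E90XX → F_EXX = 90 ksi.
Effective throat t_e = 0.707 × 0.5 = 0.3535 in.
Total length L = 15 in; A_we = 0.3535 × 15 = 5.302 in².
F_nw = 0.6 F_EXX = 0.6 × 90 = 54 ksi.
R_n = 54 × 5.302 = 286.3 kips; R_n/Ω = 286.3/2.0 = 143.2 kips.

R_n/Ω ≈ 143 kips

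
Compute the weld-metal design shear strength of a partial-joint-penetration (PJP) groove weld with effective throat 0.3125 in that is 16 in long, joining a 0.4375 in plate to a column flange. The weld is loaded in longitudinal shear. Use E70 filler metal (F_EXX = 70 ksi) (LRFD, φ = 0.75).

φR_n ≈ 158 kips

Effective throat (given) t_e = 0.3125 in.
A_we = 0.3125 × 16 = 5 in².
F_nw = 0.6 F_EXX = 42 ksi.
φR_n = 0.75 × 42 × 5 = 157.5 kips.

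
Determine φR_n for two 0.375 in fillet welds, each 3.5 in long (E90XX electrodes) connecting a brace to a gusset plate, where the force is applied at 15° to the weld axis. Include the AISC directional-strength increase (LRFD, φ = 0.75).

φR_n ≈ 80.1 kips

E90XX → F_EXX = 90 ksi.
t_e = 0.707 × 0.375 = 0.2651 in; A_we = 0.2651 × 7 = 1.856 in².
Directional factor: 1.0 + 0.5 sin^1.5(15°) = 1.066.
F_nw = 0.6 × 90 × 1.066 = 57.56 ksi.
φR_n = 0.75 × 57.56 × 1.856 = 80.11 kips.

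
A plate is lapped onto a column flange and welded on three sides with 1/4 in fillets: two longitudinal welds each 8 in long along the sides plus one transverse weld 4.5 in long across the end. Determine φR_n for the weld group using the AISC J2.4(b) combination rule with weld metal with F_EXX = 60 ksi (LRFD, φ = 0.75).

φR_n ≈ 97.8 kip

t_e = 0.707 × 0.25 = 0.1767 in.
R_nwl = 0.6 × 60 × 0.1767 × 16 = 101.8 kip (longitudinal, 2 welds).
R_nwt = 0.6 × 60 × 0.1767 × 4.5 = 28.63 kip (transverse, base value).
(i) R_nwl + R_nwt = 130.4 kip; (ii) 0.85 R_nwl + 1.5 R_nwt = 129.5 kip.
R_n = max = 130.4 kip [governs: (i)]; φR_n = 97.83 kip.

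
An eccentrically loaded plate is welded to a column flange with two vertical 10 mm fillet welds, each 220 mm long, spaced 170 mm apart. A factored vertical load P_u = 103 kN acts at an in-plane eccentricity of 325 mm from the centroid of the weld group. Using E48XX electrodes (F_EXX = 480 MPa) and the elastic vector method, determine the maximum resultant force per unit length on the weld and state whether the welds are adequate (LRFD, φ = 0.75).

Total weld length L_w = 440 mm. Treat welds as unit-width lines.
Polar moment about centroid: J = 2[d³/12 + d(b/2)²] = 2[220³/12 + 220×85²] = 4954000 mm³.
Direct shear f_v = P/L_w = 103×10³ / 440 = 234.1 N/mm (vertical).
Torsion M = P·e = 103×10³ × 325 = 33475000 N·mm.
Critical point at (x, y) = (85, 110) from centroid. f_tx = M·y/J = 743.3 N/mm; f_ty = M·x/J = 574.4 N/mm.
Resultant f_max = √[f_tx² + (f_v + f_ty)²] = √[743.3² + (234.1 + 574.4)²] = 1098 N/mm.
Capacity per unit length: φr_n = 0.75 × 0.6 × 480 × (0.707 × 10) = 1527 N/mm.
1098 ≤ 1527 → adequate.

f_max ≈ 1100 N/mm; adequate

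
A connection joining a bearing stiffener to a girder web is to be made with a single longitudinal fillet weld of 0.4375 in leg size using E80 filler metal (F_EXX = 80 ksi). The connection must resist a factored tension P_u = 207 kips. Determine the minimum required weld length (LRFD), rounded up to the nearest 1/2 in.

Throat t_e = 0.707 × 0.4375 = 0.3093 in.
φr_n = 0.75 × 0.6 × 80 × 0.3093 = 11.14 kips/in.
L_req = P_u / φr_n = 207 / 11.14 = 18.59 in total.
Round up → use L = 19 in.

L = 19 in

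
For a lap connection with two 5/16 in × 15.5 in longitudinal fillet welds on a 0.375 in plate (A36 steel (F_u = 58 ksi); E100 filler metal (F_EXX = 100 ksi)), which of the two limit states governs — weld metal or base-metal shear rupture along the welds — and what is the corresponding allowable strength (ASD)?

t_e = 0.707 × 0.3125 = 0.2209 in; L = 31 in.
Weld metal: R_n/Ω = (1/2.0) × 0.6 × 100 × 0.2209 × 31 = 205.5 kips.
Base metal (shear rupture): R_n/Ω = (1/2.0) × 0.6 × 58 × 0.375 × 31 = 202.3 kips.
Governing: base-metal shear rupture.

R_n/Ω ≈ 202 kips (base-metal shear rupture governs)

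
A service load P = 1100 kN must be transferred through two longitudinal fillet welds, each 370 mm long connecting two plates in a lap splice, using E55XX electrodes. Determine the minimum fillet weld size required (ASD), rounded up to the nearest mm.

w = 13 mm

E55XX → F_EXX = 550 MPa.
Total weld length L = 740 mm.
Required throat t_e = P × Ω / (0.6 F_EXX × L) = 1100 × 2.0 / (0.6 × 550 × 740 × 10⁻³) = 9.009 mm.
Required leg w = t_e / 0.707 = 12.74 mm → use 13 mm.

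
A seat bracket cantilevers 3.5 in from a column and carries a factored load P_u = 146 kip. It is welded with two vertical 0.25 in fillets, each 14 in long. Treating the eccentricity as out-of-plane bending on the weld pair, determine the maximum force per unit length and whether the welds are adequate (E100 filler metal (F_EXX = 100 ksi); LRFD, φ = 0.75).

f_max ≈ 9.4 kip/in; NOT adequate

L_w = 2 × 14 = 28 in; section modulus (unit throat) S = 2 × L²/6 = 65.33 in².
Direct shear f_v = P/L_w = 146/28 = 5.214 kip/in.
Moment M = P × e = 146 × 3.5 = 511 kip·in; bending f_b = M/S = 7.821 kip/in.
f_max = √(f_v² + f_b²) = √(5.214² + 7.821²) = 9.4 kip/in.
φr_n = 0.75 × 0.6 × 100 × (0.707 × 0.25) = 7.954 kip/in → NOT adequate.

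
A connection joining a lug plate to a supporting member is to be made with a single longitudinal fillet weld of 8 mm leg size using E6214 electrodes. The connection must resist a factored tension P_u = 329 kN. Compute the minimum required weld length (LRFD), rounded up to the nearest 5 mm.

E62XX → F_EXX = 620 MPa.
Throat t_e = 0.707 × 8 = 5.656 mm.
φr_n = 0.75 × 0.6 × 620 × 5.656 × 10⁻³ = 1.578 kN/mm.
L_req = P_u / φr_n = 329 / 1.578 = 208.5 mm total.
Round up → use L = 210 mm.

L = 210 mm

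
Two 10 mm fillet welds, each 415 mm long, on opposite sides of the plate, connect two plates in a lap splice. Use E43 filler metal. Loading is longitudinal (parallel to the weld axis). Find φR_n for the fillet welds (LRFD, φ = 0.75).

φR_n ≈ 1140 kN

E43XX → F_EXX = 430 MPa.
Effective throat t_e = 0.707 × 10 = 7.07 mm.
Total length L = 830 mm; A_we = 7.07 × 830 = 5868 mm².
F_nw = 0.6 F_EXX = 0.6 × 430 = 258 MPa.
φR_n = 0.75 × 258 × 5868 × 10⁻³ = 1135 kN.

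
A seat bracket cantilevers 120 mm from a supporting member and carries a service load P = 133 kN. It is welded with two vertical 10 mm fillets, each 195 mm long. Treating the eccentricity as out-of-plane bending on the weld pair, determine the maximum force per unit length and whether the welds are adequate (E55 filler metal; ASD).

f_max ≈ 1300 N/mm; NOT adequate

E55XX → F_EXX = 550 MPa.
L_w = 2 × 195 = 390 mm; section modulus (unit throat) S = 2 × L²/6 = 12680 mm².
Direct shear f_v = P/L_w = 133×10³/390 = 341 N/mm.
Moment M = P × e = 133×10³ × 120 = 15960000 N·mm; bending f_b = M/S = 1259 N/mm.
f_max = √(f_v² + f_b²) = √(341² + 1259²) = 1305 N/mm.
r_n/Ω = (1/2.0) × 0.6 × 550 × (0.707 × 10) = 1167 N/mm → NOT adequate.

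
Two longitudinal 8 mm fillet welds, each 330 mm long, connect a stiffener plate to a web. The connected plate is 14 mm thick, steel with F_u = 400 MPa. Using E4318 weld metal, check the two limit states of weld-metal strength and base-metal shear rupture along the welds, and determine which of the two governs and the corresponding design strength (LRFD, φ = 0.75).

E43XX → F_EXX = 430 MPa.
t_e = 0.707 × 8 = 5.656 mm; L = 660 mm.
Weld metal: φR_n = 0.75 × 0.6 × 430 × 5.656 × 660 × 10⁻³ = 722.3 kN.
Base metal (shear rupture): φR_n = 0.75 × 0.6 × 400 × 14 × 660 × 10⁻³ = 1663 kN.
Governing: weld metal.

φR_n ≈ 722 kN (weld metal governs)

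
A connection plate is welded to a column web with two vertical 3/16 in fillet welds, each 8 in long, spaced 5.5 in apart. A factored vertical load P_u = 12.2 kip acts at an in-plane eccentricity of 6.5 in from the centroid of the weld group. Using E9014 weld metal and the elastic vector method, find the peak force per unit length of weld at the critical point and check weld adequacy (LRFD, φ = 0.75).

f_max ≈ 2.38 kip/in; adequate

E90XX → F_EXX = 90 ksi.
Total weld length L_w = 16 in. Treat welds as unit-width lines.
Polar moment about centroid: J = 2[d³/12 + d(b/2)²] = 2[8³/12 + 8×2.75²] = 206.3 in³.
Direct shear f_v = P/L_w = 12.2 / 16 = 0.7625 kip/in (vertical).
Torsion M = P·e = 12.2 × 6.5 = 79.3 kip·in.
Critical point at (x, y) = (2.75, 4) from centroid. f_tx = M·y/J = 1.537 kip/in; f_ty = M·x/J = 1.057 kip/in.
Resultant f_max = √[f_tx² + (f_v + f_ty)²] = √[1.537² + (0.7625 + 1.057)²] = 2.382 kip/in.
Capacity per unit length: φr_n = 0.75 × 0.6 × 90 × (0.707 × 0.1875) = 5.369 kip/in.
2.382 ≤ 5.369 → adequate.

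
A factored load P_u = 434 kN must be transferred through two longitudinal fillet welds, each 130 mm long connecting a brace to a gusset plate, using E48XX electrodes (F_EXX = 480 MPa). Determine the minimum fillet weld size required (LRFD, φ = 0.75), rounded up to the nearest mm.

Total weld length L = 260 mm.
Required throat t_e = P_u / (φ × 0.6 F_EXX × L) = 434 / (0.75 × 0.6 × 480 × 260 × 10⁻³) = 7.728 mm.
Required leg w = t_e / 0.707 = 10.93 mm → use 11 mm.

w = 11 mm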